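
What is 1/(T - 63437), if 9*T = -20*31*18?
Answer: -1/64677 ≈ -1.5461e-5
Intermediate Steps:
T = -1240 (T = (-20*31*18)/9 = (-620*18)/9 = (1/9)*(-11160) = -1240)
1/(T - 63437) = 1/(-1240 - 63437) = 1/(-64677) = -1/64677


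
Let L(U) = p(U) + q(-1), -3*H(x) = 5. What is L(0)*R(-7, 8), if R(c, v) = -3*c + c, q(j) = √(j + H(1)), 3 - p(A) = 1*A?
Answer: 42 + 28*I*√6/3 ≈ 42.0 + 22.862*I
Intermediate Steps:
H(x) = -5/3 (H(x) = -⅓*5 = -5/3)
p(A) = 3 - A
q(j) = √(-5/3 + j) (q(j) = √(j - 5/3) = √(-5/3 + j))
L(U) = 3 - U + 2*I*√6/3 (L(U) = (3 - U) + √(-15 + 9*(-1))/3 = (3 - U) + √(-15 - 9)/3 = (3 - U) + √(-24)/3 = (3 - U) + (2*I*√6)/3 = (3 - U) + 2*I*√6/3 = 3 - U + 2*I*√6/3)
R(c, v) = -2*c
L(0)*R(-7, 8) = (3 - 1*0 + 2*I*√6/3)*(-2*(-7)) = (3 + 0 + 2*I*√6/3)*14 = (3 + 2*I*√6/3)*14 = 42 + 28*I*√6/3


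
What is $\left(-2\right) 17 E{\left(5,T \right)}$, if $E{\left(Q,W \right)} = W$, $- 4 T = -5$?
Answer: $- \frac{85}{2} \approx -42.5$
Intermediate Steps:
$T = \frac{5}{4}$ ($T = \left(- \frac{1}{4}\right) \left(-5\right) = \frac{5}{4} \approx 1.25$)
$\left(-2\right) 17 E{\left(5,T \right)} = \left(-2\right) 17 \cdot \frac{5}{4} = \left(-34\right) \frac{5}{4} = - \frac{85}{2}$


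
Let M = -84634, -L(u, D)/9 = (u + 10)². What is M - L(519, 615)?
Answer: 2433935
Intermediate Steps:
L(u, D) = -9*(10 + u)² (L(u, D) = -9*(u + 10)² = -9*(10 + u)²)
M - L(519, 615) = -84634 - (-9)*(10 + 519)² = -84634 - (-9)*529² = -84634 - (-9)*279841 = -84634 - 1*(-2518569) = -84634 + 2518569 = 2433935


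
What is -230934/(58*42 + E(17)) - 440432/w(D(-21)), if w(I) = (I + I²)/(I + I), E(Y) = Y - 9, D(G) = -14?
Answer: 82685749/1222 ≈ 67664.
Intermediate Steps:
E(Y) = -9 + Y
w(I) = (I + I²)/(2*I) (w(I) = (I + I²)/((2*I)) = (I + I²)*(1/(2*I)) = (I + I²)/(2*I))
-230934/(58*42 + E(17)) - 440432/w(D(-21)) = -230934/(58*42 + (-9 + 17)) - 440432/(½ + (½)*(-14)) = -230934/(2436 + 8) - 440432/(½ - 7) = -230934/2444 - 440432/(-13/2) = -230934*1/2444 - 440432*(-2/13) = -115467/1222 + 880864/13 = 82685749/1222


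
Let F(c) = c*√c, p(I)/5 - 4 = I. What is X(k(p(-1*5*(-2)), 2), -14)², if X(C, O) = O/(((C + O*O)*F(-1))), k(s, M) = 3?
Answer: -196/39601 ≈ -0.0049494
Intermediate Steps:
p(I) = 20 + 5*I
F(c) = c^(3/2)
X(C, O) = I*O/(C + O²) (X(C, O) = O/(((C + O*O)*(-1)^(3/2))) = O/(((C + O²)*(-I))) = O/((-I*(C + O²))) = O*(I/(C + O²)) = I*O/(C + O²))
X(k(p(-1*5*(-2)), 2), -14)² = (I*(-14)/(3 + (-14)²))² = (I*(-14)/(3 + 196))² = (I*(-14)/199)² = (I*(-14)*(1/199))² = (-14*I/199)² = -196/39601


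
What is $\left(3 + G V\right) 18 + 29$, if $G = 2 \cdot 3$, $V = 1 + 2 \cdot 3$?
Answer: $839$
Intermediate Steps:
$V = 7$ ($V = 1 + 6 = 7$)
$G = 6$
$\left(3 + G V\right) 18 + 29 = \left(3 + 6 \cdot 7\right) 18 + 29 = \left(3 + 42\right) 18 + 29 = 45 \cdot 18 + 29 = 810 + 29 = 839$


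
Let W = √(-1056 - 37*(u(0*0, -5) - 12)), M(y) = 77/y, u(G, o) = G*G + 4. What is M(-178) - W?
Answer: -77/178 - 2*I*√190 ≈ -0.43258 - 27.568*I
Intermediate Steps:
u(G, o) = 4 + G² (u(G, o) = G² + 4 = 4 + G²)
W = 2*I*√190 (W = √(-1056 - 37*((4 + (0*0)²) - 12)) = √(-1056 - 37*((4 + 0²) - 12)) = √(-1056 - 37*((4 + 0) - 12)) = √(-1056 - 37*(4 - 12)) = √(-1056 - 37*(-8)) = √(-1056 + 296) = √(-760) = 2*I*√190 ≈ 27.568*I)
M(-178) - W = 77/(-178) - 2*I*√190 = 77*(-1/178) - 2*I*√190 = -77/178 - 2*I*√190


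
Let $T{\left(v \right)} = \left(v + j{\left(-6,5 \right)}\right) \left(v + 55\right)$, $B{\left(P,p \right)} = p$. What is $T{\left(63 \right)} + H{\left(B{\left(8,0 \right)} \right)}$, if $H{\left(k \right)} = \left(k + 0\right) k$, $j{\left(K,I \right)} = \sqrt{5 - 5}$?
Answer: $7434$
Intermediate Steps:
$j{\left(K,I \right)} = 0$ ($j{\left(K,I \right)} = \sqrt{0} = 0$)
$T{\left(v \right)} = v \left(55 + v\right)$ ($T{\left(v \right)} = \left(v + 0\right) \left(v + 55\right) = v \left(55 + v\right)$)
$H{\left(k \right)} = k^{2}$ ($H{\left(k \right)} = k k = k^{2}$)
$T{\left(63 \right)} + H{\left(B{\left(8,0 \right)} \right)} = 63 \left(55 + 63\right) + 0^{2} = 63 \cdot 118 + 0 = 7434 + 0 = 7434$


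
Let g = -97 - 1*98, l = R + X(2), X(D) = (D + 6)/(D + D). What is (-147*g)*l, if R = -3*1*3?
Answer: -200655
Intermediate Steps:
X(D) = (6 + D)/(2*D) (X(D) = (6 + D)/((2*D)) = (6 + D)*(1/(2*D)) = (6 + D)/(2*D))
R = -9 (R = -3*3 = -9)
l = -7 (l = -9 + (½)*(6 + 2)/2 = -9 + (½)*(½)*8 = -9 + 2 = -7)
g = -195 (g = -97 - 98 = -195)
(-147*g)*l = -147*(-195)*(-7) = 28665*(-7) = -200655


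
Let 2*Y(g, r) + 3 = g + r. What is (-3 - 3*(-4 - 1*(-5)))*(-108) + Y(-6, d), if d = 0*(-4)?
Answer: 1287/2 ≈ 643.50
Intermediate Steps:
d = 0
Y(g, r) = -3/2 + g/2 + r/2 (Y(g, r) = -3/2 + (g + r)/2 = -3/2 + (g/2 + r/2) = -3/2 + g/2 + r/2)
(-3 - 3*(-4 - 1*(-5)))*(-108) + Y(-6, d) = (-3 - 3*(-4 - 1*(-5)))*(-108) + (-3/2 + (½)*(-6) + (½)*0) = (-3 - 3*(-4 + 5))*(-108) + (-3/2 - 3 + 0) = (-3 - 3*1)*(-108) - 9/2 = (-3 - 3)*(-108) - 9/2 = -6*(-108) - 9/2 = 648 - 9/2 = 1287/2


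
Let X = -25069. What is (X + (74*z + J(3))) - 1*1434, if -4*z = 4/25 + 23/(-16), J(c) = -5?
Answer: -21187493/800 ≈ -26484.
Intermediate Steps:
z = 511/1600 (z = -(4/25 + 23/(-16))/4 = -(4*(1/25) + 23*(-1/16))/4 = -(4/25 - 23/16)/4 = -¼*(-511/400) = 511/1600 ≈ 0.31938)
(X + (74*z + J(3))) - 1*1434 = (-25069 + (74*(511/1600) - 5)) - 1*1434 = (-25069 + (18907/800 - 5)) - 1434 = (-25069 + 14907/800) - 1434 = -20040293/800 - 1434 = -21187493/800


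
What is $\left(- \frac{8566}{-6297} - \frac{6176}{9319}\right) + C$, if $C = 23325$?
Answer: $\frac{1368792591757}{58681743} \approx 23326.0$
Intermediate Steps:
$\left(- \frac{8566}{-6297} - \frac{6176}{9319}\right) + C = \left(- \frac{8566}{-6297} - \frac{6176}{9319}\right) + 23325 = \left(\left(-8566\right) \left(- \frac{1}{6297}\right) - \frac{6176}{9319}\right) + 23325 = \left(\frac{8566}{6297} - \frac{6176}{9319}\right) + 23325 = \frac{40936282}{58681743} + 23325 = \frac{1368792591757}{58681743}$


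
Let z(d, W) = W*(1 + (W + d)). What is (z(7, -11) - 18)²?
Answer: 225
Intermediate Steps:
z(d, W) = W*(1 + W + d)
(z(7, -11) - 18)² = (-11*(1 - 11 + 7) - 18)² = (-11*(-3) - 18)² = (33 - 18)² = 15² = 225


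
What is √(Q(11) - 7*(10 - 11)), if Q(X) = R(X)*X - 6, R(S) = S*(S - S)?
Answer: 1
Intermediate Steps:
R(S) = 0 (R(S) = S*0 = 0)
Q(X) = -6 (Q(X) = 0*X - 6 = 0 - 6 = -6)
√(Q(11) - 7*(10 - 11)) = √(-6 - 7*(10 - 11)) = √(-6 - 7*(-1)) = √(-6 + 7) = √1 = 1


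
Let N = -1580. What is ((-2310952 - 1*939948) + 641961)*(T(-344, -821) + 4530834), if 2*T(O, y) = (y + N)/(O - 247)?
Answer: -13972037642761471/1182 ≈ -1.1821e+13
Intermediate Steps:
T(O, y) = (-1580 + y)/(2*(-247 + O)) (T(O, y) = ((y - 1580)/(O - 247))/2 = ((-1580 + y)/(-247 + O))/2 = (-1580 + y)/(2*(-247 + O)))
((-2310952 - 1*939948) + 641961)*(T(-344, -821) + 4530834) = ((-2310952 - 1*939948) + 641961)*((-1580 - 821)/(2*(-247 - 344)) + 4530834) = ((-2310952 - 939948) + 641961)*((1/2)*(-2401)/(-591) + 4530834) = (-3250900 + 641961)*((1/2)*(-1/591)*(-2401) + 4530834) = -2608939*(2401/1182 + 4530834) = -2608939*5355448189/1182 = -13972037642761471/1182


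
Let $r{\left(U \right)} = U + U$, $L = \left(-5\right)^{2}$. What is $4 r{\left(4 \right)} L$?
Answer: $800$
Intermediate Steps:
$L = 25$
$r{\left(U \right)} = 2 U$
$4 r{\left(4 \right)} L = 4 \cdot 2 \cdot 4 \cdot 25 = 4 \cdot 8 \cdot 25 = 32 \cdot 25 = 800$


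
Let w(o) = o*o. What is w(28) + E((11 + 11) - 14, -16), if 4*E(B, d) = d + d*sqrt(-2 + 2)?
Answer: 780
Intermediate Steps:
w(o) = o**2
E(B, d) = d/4 (E(B, d) = (d + d*sqrt(-2 + 2))/4 = (d + d*sqrt(0))/4 = (d + d*0)/4 = (d + 0)/4 = d/4)
w(28) + E((11 + 11) - 14, -16) = 28**2 + (1/4)*(-16) = 784 - 4 = 780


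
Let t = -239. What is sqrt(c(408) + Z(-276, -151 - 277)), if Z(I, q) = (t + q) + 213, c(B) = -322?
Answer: 2*I*sqrt(194) ≈ 27.857*I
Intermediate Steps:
Z(I, q) = -26 + q (Z(I, q) = (-239 + q) + 213 = -26 + q)
sqrt(c(408) + Z(-276, -151 - 277)) = sqrt(-322 + (-26 + (-151 - 277))) = sqrt(-322 + (-26 - 428)) = sqrt(-322 - 454) = sqrt(-776) = 2*I*sqrt(194)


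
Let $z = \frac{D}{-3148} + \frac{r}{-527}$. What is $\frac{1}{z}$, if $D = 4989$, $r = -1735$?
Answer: $\frac{1658996}{2832577} \approx 0.58568$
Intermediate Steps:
$z = \frac{2832577}{1658996}$ ($z = \frac{4989}{-3148} - \frac{1735}{-527} = 4989 \left(- \frac{1}{3148}\right) - - \frac{1735}{527} = - \frac{4989}{3148} + \frac{1735}{527} = \frac{2832577}{1658996} \approx 1.7074$)
$\frac{1}{z} = \frac{1}{\frac{2832577}{1658996}} = \frac{1658996}{2832577}$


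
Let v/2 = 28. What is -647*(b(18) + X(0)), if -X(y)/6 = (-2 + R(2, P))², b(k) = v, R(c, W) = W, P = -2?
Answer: 25880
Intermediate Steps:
v = 56 (v = 2*28 = 56)
b(k) = 56
X(y) = -96 (X(y) = -6*(-2 - 2)² = -6*(-4)² = -6*16 = -96)
-647*(b(18) + X(0)) = -647*(56 - 96) = -647*(-40) = 25880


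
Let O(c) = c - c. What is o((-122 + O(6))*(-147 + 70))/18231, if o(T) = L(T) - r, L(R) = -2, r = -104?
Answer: 34/6077 ≈ 0.0055949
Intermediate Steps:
O(c) = 0
o(T) = 102 (o(T) = -2 - 1*(-104) = -2 + 104 = 102)
o((-122 + O(6))*(-147 + 70))/18231 = 102/18231 = 102*(1/18231) = 34/6077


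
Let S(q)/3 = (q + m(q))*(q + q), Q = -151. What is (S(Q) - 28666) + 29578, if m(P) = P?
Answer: 274524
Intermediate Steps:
S(q) = 12*q² (S(q) = 3*((q + q)*(q + q)) = 3*((2*q)*(2*q)) = 3*(4*q²) = 12*q²)
(S(Q) - 28666) + 29578 = (12*(-151)² - 28666) + 29578 = (12*22801 - 28666) + 29578 = (273612 - 28666) + 29578 = 244946 + 29578 = 274524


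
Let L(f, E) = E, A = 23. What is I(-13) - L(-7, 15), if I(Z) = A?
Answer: 8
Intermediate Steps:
I(Z) = 23
I(-13) - L(-7, 15) = 23 - 1*15 = 23 - 15 = 8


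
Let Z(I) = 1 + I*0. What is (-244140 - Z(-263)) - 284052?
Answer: -528193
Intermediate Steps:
Z(I) = 1 (Z(I) = 1 + 0 = 1)
(-244140 - Z(-263)) - 284052 = (-244140 - 1*1) - 284052 = (-244140 - 1) - 284052 = -244141 - 284052 = -528193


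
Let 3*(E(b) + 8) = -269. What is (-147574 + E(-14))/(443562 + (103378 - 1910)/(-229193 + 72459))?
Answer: -6943551301/20856343512 ≈ -0.33292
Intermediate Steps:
E(b) = -293/3 (E(b) = -8 + (⅓)*(-269) = -8 - 269/3 = -293/3)
(-147574 + E(-14))/(443562 + (103378 - 1910)/(-229193 + 72459)) = (-147574 - 293/3)/(443562 + (103378 - 1910)/(-229193 + 72459)) = -443015/(3*(443562 + 101468/(-156734))) = -443015/(3*(443562 + 101468*(-1/156734))) = -443015/(3*(443562 - 50734/78367)) = -443015/(3*34760572520/78367) = -443015/3*78367/34760572520 = -6943551301/20856343512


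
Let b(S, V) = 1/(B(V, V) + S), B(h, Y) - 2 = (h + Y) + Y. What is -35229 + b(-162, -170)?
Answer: -23603431/670 ≈ -35229.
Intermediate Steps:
B(h, Y) = 2 + h + 2*Y (B(h, Y) = 2 + ((h + Y) + Y) = 2 + ((Y + h) + Y) = 2 + (h + 2*Y) = 2 + h + 2*Y)
b(S, V) = 1/(2 + S + 3*V) (b(S, V) = 1/((2 + V + 2*V) + S) = 1/((2 + 3*V) + S) = 1/(2 + S + 3*V))
-35229 + b(-162, -170) = -35229 + 1/(2 - 162 + 3*(-170)) = -35229 + 1/(2 - 162 - 510) = -35229 + 1/(-670) = -35229 - 1/670 = -23603431/670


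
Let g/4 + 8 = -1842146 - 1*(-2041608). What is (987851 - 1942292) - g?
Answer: -1752257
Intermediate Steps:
g = 797816 (g = -32 + 4*(-1842146 - 1*(-2041608)) = -32 + 4*(-1842146 + 2041608) = -32 + 4*199462 = -32 + 797848 = 797816)
(987851 - 1942292) - g = (987851 - 1942292) - 1*797816 = -954441 - 797816 = -1752257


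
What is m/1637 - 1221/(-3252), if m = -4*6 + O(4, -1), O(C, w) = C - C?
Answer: 640243/1774508 ≈ 0.36080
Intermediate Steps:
O(C, w) = 0
m = -24 (m = -4*6 + 0 = -24 + 0 = -24)
m/1637 - 1221/(-3252) = -24/1637 - 1221/(-3252) = -24*1/1637 - 1221*(-1/3252) = -24/1637 + 407/1084 = 640243/1774508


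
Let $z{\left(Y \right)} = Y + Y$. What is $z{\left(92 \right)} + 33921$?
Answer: $34105$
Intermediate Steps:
$z{\left(Y \right)} = 2 Y$
$z{\left(92 \right)} + 33921 = 2 \cdot 92 + 33921 = 184 + 33921 = 34105$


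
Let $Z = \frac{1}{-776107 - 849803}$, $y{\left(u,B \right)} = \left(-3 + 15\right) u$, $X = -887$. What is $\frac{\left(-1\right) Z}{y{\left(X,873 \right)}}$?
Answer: $- \frac{1}{17306186040} \approx -5.7783 \cdot 10^{-11}$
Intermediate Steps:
$y{\left(u,B \right)} = 12 u$
$Z = - \frac{1}{1625910}$ ($Z = \frac{1}{-1625910} = - \frac{1}{1625910} \approx -6.1504 \cdot 10^{-7}$)
$\frac{\left(-1\right) Z}{y{\left(X,873 \right)}} = \frac{\left(-1\right) \left(- \frac{1}{1625910}\right)}{12 \left(-887\right)} = \frac{1}{1625910 \left(-10644\right)} = \frac{1}{1625910} \left(- \frac{1}{10644}\right) = - \frac{1}{17306186040}$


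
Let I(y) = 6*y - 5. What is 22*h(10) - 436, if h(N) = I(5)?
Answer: 114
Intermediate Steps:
I(y) = -5 + 6*y
h(N) = 25 (h(N) = -5 + 6*5 = -5 + 30 = 25)
22*h(10) - 436 = 22*25 - 436 = 550 - 436 = 114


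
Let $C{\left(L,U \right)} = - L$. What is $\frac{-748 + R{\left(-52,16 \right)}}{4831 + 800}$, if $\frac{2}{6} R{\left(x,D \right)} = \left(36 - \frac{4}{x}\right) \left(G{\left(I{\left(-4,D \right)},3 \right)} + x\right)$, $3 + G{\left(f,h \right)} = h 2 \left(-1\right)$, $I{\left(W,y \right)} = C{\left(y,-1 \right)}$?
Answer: $- \frac{95551}{73203} \approx -1.3053$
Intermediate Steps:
$I{\left(W,y \right)} = - y$
$G{\left(f,h \right)} = -3 - 2 h$ ($G{\left(f,h \right)} = -3 + h 2 \left(-1\right) = -3 + 2 h \left(-1\right) = -3 - 2 h$)
$R{\left(x,D \right)} = 3 \left(-9 + x\right) \left(36 - \frac{4}{x}\right)$ ($R{\left(x,D \right)} = 3 \left(36 - \frac{4}{x}\right) \left(\left(-3 - 6\right) + x\right) = 3 \left(36 - \frac{4}{x}\right) \left(-9 + x\right) = 3 \left(-9 + x\right) \left(36 - \frac{4}{x}\right)$)
$\frac{-748 + R{\left(-52,16 \right)}}{4831 + 800} = \frac{-748 + \left(-984 + 108 \left(-52\right) + \frac{108}{-52}\right)}{4831 + 800} = \frac{-748 - \frac{85827}{13}}{5631} = \left(-748 - \frac{85827}{13}\right) \frac{1}{5631} = \left(- \frac{95551}{13}\right) \frac{1}{5631} = - \frac{95551}{73203}$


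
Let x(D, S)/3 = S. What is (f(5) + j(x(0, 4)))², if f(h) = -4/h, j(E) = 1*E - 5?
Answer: 961/25 ≈ 38.440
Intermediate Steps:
x(D, S) = 3*S
j(E) = -5 + E (j(E) = E - 5 = -5 + E)
(f(5) + j(x(0, 4)))² = (-4/5 + (-5 + 3*4))² = (-4*⅕ + (-5 + 12))² = (-⅘ + 7)² = (31/5)² = 961/25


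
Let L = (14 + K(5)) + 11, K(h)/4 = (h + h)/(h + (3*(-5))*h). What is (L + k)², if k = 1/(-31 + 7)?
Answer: 16785409/28224 ≈ 594.72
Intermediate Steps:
K(h) = -4/7 (K(h) = 4*((h + h)/(h + (3*(-5))*h)) = 4*((2*h)/(h - 15*h)) = 4*((2*h)/((-14*h))) = 4*((2*h)*(-1/(14*h))) = 4*(-⅐) = -4/7)
k = -1/24 (k = 1/(-24) = -1/24 ≈ -0.041667)
L = 171/7 (L = (14 - 4/7) + 11 = 94/7 + 11 = 171/7 ≈ 24.429)
(L + k)² = (171/7 - 1/24)² = (4097/168)² = 16785409/28224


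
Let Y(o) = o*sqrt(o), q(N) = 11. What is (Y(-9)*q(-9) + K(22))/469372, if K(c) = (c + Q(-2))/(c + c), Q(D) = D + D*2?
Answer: 1/1290773 - 297*I/469372 ≈ 7.7473e-7 - 0.00063276*I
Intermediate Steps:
Q(D) = 3*D (Q(D) = D + 2*D = 3*D)
K(c) = (-6 + c)/(2*c) (K(c) = (c + 3*(-2))/(c + c) = (c - 6)/((2*c)) = (-6 + c)*(1/(2*c)) = (-6 + c)/(2*c))
Y(o) = o**(3/2)
(Y(-9)*q(-9) + K(22))/469372 = ((-9)**(3/2)*11 + (1/2)*(-6 + 22)/22)/469372 = (-27*I*11 + (1/2)*(1/22)*16)*(1/469372) = (-297*I + 4/11)*(1/469372) = (4/11 - 297*I)*(1/469372) = 1/1290773 - 297*I/469372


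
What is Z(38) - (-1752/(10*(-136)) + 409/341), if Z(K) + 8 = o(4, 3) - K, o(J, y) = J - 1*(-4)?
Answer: -2347069/57970 ≈ -40.488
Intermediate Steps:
o(J, y) = 4 + J (o(J, y) = J + 4 = 4 + J)
Z(K) = -K (Z(K) = -8 + ((4 + 4) - K) = -8 + (8 - K) = -K)
Z(38) - (-1752/(10*(-136)) + 409/341) = -1*38 - (-1752/(10*(-136)) + 409/341) = -38 - (-1752/(-1360) + 409*(1/341)) = -38 - (-1752*(-1/1360) + 409/341) = -38 - (219/170 + 409/341) = -38 - 1*144209/57970 = -38 - 144209/57970 = -2347069/57970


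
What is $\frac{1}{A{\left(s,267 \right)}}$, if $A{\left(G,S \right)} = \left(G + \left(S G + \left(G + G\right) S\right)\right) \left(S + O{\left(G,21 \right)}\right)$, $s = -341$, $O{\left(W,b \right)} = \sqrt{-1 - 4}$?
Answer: $\frac{i}{273482 \left(\sqrt{5} - 267 i\right)} \approx -1.3694 \cdot 10^{-8} + 1.1468 \cdot 10^{-10} i$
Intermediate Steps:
$O{\left(W,b \right)} = i \sqrt{5}$ ($O{\left(W,b \right)} = \sqrt{-5} = i \sqrt{5}$)
$A{\left(G,S \right)} = \left(G + 3 G S\right) \left(S + i \sqrt{5}\right)$ ($A{\left(G,S \right)} = \left(G + \left(S G + \left(G + G\right) S\right)\right) \left(S + i \sqrt{5}\right) = \left(G + \left(G S + 2 G S\right)\right) \left(S + i \sqrt{5}\right) = \left(G + 3 G S\right) \left(S + i \sqrt{5}\right)$)
$\frac{1}{A{\left(s,267 \right)}} = \frac{1}{\left(-341\right) \left(267 + 3 \cdot 267^{2} + i \sqrt{5} + 3 i 267 \sqrt{5}\right)} = \frac{1}{\left(-341\right) \left(267 + 3 \cdot 71289 + i \sqrt{5} + 801 i \sqrt{5}\right)} = \frac{1}{\left(-341\right) \left(267 + 213867 + i \sqrt{5} + 801 i \sqrt{5}\right)} = \frac{1}{\left(-341\right) \left(214134 + 802 i \sqrt{5}\right)} = \frac{1}{-73019694 - 273482 i \sqrt{5}}$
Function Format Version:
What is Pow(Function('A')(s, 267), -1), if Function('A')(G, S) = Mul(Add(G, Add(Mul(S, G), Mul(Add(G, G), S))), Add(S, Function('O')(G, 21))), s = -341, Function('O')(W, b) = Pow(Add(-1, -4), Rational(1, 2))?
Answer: Mul(Rational(1, 273482), I, Pow(Add(Pow(5, Rational(1, 2)), Mul(-267, I)), -1)) ≈ Add(-1.3694e-8, Mul(1.1468e-10, I))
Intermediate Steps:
Function('O')(W, b) = Mul(I, Pow(5, Rational(1, 2))) (Function('O')(W, b) = Pow(-5, Rational(1, 2)) = Mul(I, Pow(5, Rational(1, 2))))
Function('A')(G, S) = Mul(Add(G, Mul(3, G, S)), Add(S, Mul(I, Pow(5, Rational(1, 2))))) (Function('A')(G, S) = Mul(Add(G, Add(Mul(S, G), Mul(Add(G, G), S))), Add(S, Mul(I, Pow(5, Rational(1, 2))))) = Mul(Add(G, Add(Mul(G, S), Mul(Mul(2, G), S))), Add(S, Mul(I, Pow(5, Rational(1, 2))))) = Mul(Add(G, Add(Mul(G, S), Mul(2, G, S))), Add(S, Mul(I, Pow(5, Rational(1, 2))))) = Mul(Add(G, Mul(3, G, S)), Add(S, Mul(I, Pow(5, Rational(1, 2))))))
Pow(Function('A')(s, 267), -1) = Pow(Mul(-341, Add(267, Mul(3, Pow(267, 2)), Mul(I, Pow(5, Rational(1, 2))), Mul(3, I, 267, Pow(5, Rational(1, 2))))), -1) = Pow(Mul(-341, Add(267, Mul(3, 71289), Mul(I, Pow(5, Rational(1, 2))), Mul(801, I, Pow(5, Rational(1, 2))))), -1) = Pow(Mul(-341, Add(267, 213867, Mul(I, Pow(5, Rational(1, 2))), Mul(801, I, Pow(5, Rational(1, 2))))), -1) = Pow(Mul(-341, Add(214134, Mul(802, I, Pow(5, Rational(1, 2))))), -1) = Pow(Add(-73019694, Mul(-273482, I, Pow(5, Rational(1, 2)))), -1)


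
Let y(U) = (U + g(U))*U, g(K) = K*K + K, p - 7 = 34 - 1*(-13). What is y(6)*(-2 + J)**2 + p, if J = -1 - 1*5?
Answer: 18486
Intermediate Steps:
J = -6 (J = -1 - 5 = -6)
p = 54 (p = 7 + (34 - 1*(-13)) = 7 + (34 + 13) = 7 + 47 = 54)
g(K) = K + K**2 (g(K) = K**2 + K = K + K**2)
y(U) = U*(U + U*(1 + U)) (y(U) = (U + U*(1 + U))*U = U*(U + U*(1 + U)))
y(6)*(-2 + J)**2 + p = (6**2*(2 + 6))*(-2 - 6)**2 + 54 = (36*8)*(-8)**2 + 54 = 288*64 + 54 = 18432 + 54 = 18486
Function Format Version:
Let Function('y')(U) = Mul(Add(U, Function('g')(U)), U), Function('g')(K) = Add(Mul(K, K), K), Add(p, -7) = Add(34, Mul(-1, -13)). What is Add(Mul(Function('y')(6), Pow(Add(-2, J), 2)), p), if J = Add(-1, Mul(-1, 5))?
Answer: 18486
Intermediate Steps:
J = -6 (J = Add(-1, -5) = -6)
p = 54 (p = Add(7, Add(34, Mul(-1, -13))) = Add(7, Add(34, 13)) = Add(7, 47) = 54)
Function('g')(K) = Add(K, Pow(K, 2)) (Function('g')(K) = Add(Pow(K, 2), K) = Add(K, Pow(K, 2)))
Function('y')(U) = Mul(U, Add(U, Mul(U, Add(1, U)))) (Function('y')(U) = Mul(Add(U, Mul(U, Add(1, U))), U) = Mul(U, Add(U, Mul(U, Add(1, U)))))
Add(Mul(Function('y')(6), Pow(Add(-2, J), 2)), p) = Add(Mul(Mul(Pow(6, 2), Add(2, 6)), Pow(Add(-2, -6), 2)), 54) = Add(Mul(Mul(36, 8), Pow(-8, 2)), 54) = Add(Mul(288, 64), 54) = Add(18432, 54) = 18486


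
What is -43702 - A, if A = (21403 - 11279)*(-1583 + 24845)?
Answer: -235548190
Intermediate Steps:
A = 235504488 (A = 10124*23262 = 235504488)
-43702 - A = -43702 - 1*235504488 = -43702 - 235504488 = -235548190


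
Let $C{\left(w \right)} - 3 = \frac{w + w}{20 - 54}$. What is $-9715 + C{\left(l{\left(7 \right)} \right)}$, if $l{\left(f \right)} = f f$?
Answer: $- \frac{165153}{17} \approx -9714.9$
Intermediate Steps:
$l{\left(f \right)} = f^{2}$
$C{\left(w \right)} = 3 - \frac{w}{17}$ ($C{\left(w \right)} = 3 + \frac{w + w}{20 - 54} = 3 + \frac{2 w}{-34} = 3 + 2 w \left(- \frac{1}{34}\right) = 3 - \frac{w}{17}$)
$-9715 + C{\left(l{\left(7 \right)} \right)} = -9715 + \left(3 - \frac{7^{2}}{17}\right) = -9715 + \left(3 - \frac{49}{17}\right) = -9715 + \frac{2}{17} = - \frac{165153}{17}$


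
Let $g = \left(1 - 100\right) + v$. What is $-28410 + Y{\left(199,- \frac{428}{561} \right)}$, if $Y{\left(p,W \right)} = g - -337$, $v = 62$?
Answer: $-28110$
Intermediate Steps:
$g = -37$ ($g = \left(1 - 100\right) + 62 = -99 + 62 = -37$)
$Y{\left(p,W \right)} = 300$ ($Y{\left(p,W \right)} = -37 - -337 = -37 + 337 = 300$)
$-28410 + Y{\left(199,- \frac{428}{561} \right)} = -28410 + 300 = -28110$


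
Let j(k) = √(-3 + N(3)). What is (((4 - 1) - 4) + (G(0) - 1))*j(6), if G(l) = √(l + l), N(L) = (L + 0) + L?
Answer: -2*√3 ≈ -3.4641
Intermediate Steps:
N(L) = 2*L (N(L) = L + L = 2*L)
G(l) = √2*√l (G(l) = √(2*l) = √2*√l)
j(k) = √3 (j(k) = √(-3 + 2*3) = √(-3 + 6) = √3)
(((4 - 1) - 4) + (G(0) - 1))*j(6) = (((4 - 1) - 4) + (√2*√0 - 1))*√3 = ((3 - 4) + (√2*0 - 1))*√3 = (-1 + (0 - 1))*√3 = (-1 - 1)*√3 = -2*√3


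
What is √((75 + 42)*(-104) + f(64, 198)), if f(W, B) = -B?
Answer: 3*I*√1374 ≈ 111.2*I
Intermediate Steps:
√((75 + 42)*(-104) + f(64, 198)) = √((75 + 42)*(-104) - 1*198) = √(117*(-104) - 198) = √(-12168 - 198) = √(-12366) = 3*I*√1374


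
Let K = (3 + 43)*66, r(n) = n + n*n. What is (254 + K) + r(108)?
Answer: 15062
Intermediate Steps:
r(n) = n + n²
K = 3036 (K = 46*66 = 3036)
(254 + K) + r(108) = (254 + 3036) + 108*(1 + 108) = 3290 + 108*109 = 3290 + 11772 = 15062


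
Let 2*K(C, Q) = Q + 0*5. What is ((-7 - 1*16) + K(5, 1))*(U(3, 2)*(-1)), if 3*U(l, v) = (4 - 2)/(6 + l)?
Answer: 5/3 ≈ 1.6667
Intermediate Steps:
K(C, Q) = Q/2 (K(C, Q) = (Q + 0*5)/2 = (Q + 0)/2 = Q/2)
U(l, v) = 2/(3*(6 + l)) (U(l, v) = ((4 - 2)/(6 + l))/3 = (2/(6 + l))/3 = 2/(3*(6 + l)))
((-7 - 1*16) + K(5, 1))*(U(3, 2)*(-1)) = ((-7 - 1*16) + (½)*1)*((2/(3*(6 + 3)))*(-1)) = ((-7 - 16) + ½)*(((⅔)/9)*(-1)) = (-23 + ½)*(((⅔)*(⅑))*(-1)) = -5*(-1)/3 = -45/2*(-2/27) = 5/3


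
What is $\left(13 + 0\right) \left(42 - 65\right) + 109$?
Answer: $-190$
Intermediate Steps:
$\left(13 + 0\right) \left(42 - 65\right) + 109 = 13 \left(-23\right) + 109 = -299 + 109 = -190$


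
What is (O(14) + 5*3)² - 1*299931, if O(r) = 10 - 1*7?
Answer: -299607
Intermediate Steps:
O(r) = 3 (O(r) = 10 - 7 = 3)
(O(14) + 5*3)² - 1*299931 = (3 + 5*3)² - 1*299931 = (3 + 15)² - 299931 = 18² - 299931 = 324 - 299931 = -299607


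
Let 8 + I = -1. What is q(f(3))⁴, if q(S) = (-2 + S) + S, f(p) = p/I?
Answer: 4096/81 ≈ 50.568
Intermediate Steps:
I = -9 (I = -8 - 1 = -9)
f(p) = -p/9 (f(p) = p/(-9) = p*(-⅑) = -p/9)
q(S) = -2 + 2*S
q(f(3))⁴ = (-2 + 2*(-⅑*3))⁴ = (-2 + 2*(-⅓))⁴ = (-2 - ⅔)⁴ = (-8/3)⁴ = 4096/81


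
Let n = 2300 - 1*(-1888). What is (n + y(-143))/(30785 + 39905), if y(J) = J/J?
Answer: 4189/70690 ≈ 0.059259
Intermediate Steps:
y(J) = 1
n = 4188 (n = 2300 + 1888 = 4188)
(n + y(-143))/(30785 + 39905) = (4188 + 1)/(30785 + 39905) = 4189/70690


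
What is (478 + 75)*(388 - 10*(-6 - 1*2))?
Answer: 258804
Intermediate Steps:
(478 + 75)*(388 - 10*(-6 - 1*2)) = 553*(388 - 10*(-6 - 2)) = 553*(388 - 10*(-8)) = 553*(388 + 80) = 553*468 = 258804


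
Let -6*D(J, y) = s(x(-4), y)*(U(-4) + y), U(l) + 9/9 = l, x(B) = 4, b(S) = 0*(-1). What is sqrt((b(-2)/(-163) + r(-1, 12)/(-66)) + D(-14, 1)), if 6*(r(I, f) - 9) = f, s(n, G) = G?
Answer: sqrt(2)/2 ≈ 0.70711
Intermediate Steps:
b(S) = 0
r(I, f) = 9 + f/6
U(l) = -1 + l
D(J, y) = -y*(-5 + y)/6 (D(J, y) = -y*((-1 - 4) + y)/6 = -y*(-5 + y)/6)
sqrt((b(-2)/(-163) + r(-1, 12)/(-66)) + D(-14, 1)) = sqrt((0/(-163) + (9 + (1/6)*12)/(-66)) + (1/6)*1*(5 - 1*1)) = sqrt((0*(-1/163) + (9 + 2)*(-1/66)) + (1/6)*1*(5 - 1)) = sqrt((0 + 11*(-1/66)) + (1/6)*1*4) = sqrt((0 - 1/6) + 2/3) = sqrt(-1/6 + 2/3) = sqrt(1/2) = sqrt(2)/2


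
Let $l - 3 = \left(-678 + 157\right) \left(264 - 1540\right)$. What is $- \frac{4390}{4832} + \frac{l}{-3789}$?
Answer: $- \frac{1614471239}{9154224} \approx -176.36$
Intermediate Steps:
$l = 664799$ ($l = 3 + \left(-678 + 157\right) \left(264 - 1540\right) = 3 - 521 \left(264 - 1540\right) = 3 - -664796 = 3 + 664796 = 664799$)
$- \frac{4390}{4832} + \frac{l}{-3789} = - \frac{4390}{4832} + \frac{664799}{-3789} = \left(-4390\right) \frac{1}{4832} + 664799 \left(- \frac{1}{3789}\right) = - \frac{2195}{2416} - \frac{664799}{3789} = - \frac{1614471239}{9154224}$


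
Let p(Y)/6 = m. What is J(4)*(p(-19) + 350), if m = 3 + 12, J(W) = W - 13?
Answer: -3960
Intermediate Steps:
J(W) = -13 + W
m = 15
p(Y) = 90 (p(Y) = 6*15 = 90)
J(4)*(p(-19) + 350) = (-13 + 4)*(90 + 350) = -9*440 = -3960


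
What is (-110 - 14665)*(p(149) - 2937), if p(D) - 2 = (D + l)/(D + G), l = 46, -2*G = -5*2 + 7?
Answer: 13046989875/301 ≈ 4.3345e+7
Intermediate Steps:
G = 3/2 (G = -(-5*2 + 7)/2 = -(-10 + 7)/2 = -1/2*(-3) = 3/2 ≈ 1.5000)
p(D) = 2 + (46 + D)/(3/2 + D) (p(D) = 2 + (D + 46)/(D + 3/2) = 2 + (46 + D)/(3/2 + D))
(-110 - 14665)*(p(149) - 2937) = (-110 - 14665)*(2*(49 + 3*149)/(3 + 2*149) - 2937) = -14775*(2*(49 + 447)/(3 + 298) - 2937) = -14775*(2*496/301 - 2937) = -14775*(2*(1/301)*496 - 2937) = -14775*(992/301 - 2937) = -14775*(-883045/301) = 13046989875/301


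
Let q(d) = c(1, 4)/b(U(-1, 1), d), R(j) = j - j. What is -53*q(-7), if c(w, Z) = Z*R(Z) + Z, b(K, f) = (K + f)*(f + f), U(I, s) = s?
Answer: -53/21 ≈ -2.5238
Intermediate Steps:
R(j) = 0
b(K, f) = 2*f*(K + f) (b(K, f) = (K + f)*(2*f) = 2*f*(K + f))
c(w, Z) = Z (c(w, Z) = Z*0 + Z = 0 + Z = Z)
q(d) = 2/(d*(1 + d)) (q(d) = 4/((2*d*(1 + d))) = 4*(1/(2*d*(1 + d))) = 2/(d*(1 + d)))
-53*q(-7) = -106/((-7)*(1 - 7)) = -106*(-1)/(7*(-6)) = -106*(-1)*(-1)/(7*6) = -53*1/21 = -53/21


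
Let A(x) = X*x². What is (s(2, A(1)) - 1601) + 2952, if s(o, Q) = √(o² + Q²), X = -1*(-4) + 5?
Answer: 1351 + √85 ≈ 1360.2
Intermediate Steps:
X = 9 (X = 4 + 5 = 9)
A(x) = 9*x²
s(o, Q) = √(Q² + o²)
(s(2, A(1)) - 1601) + 2952 = (√((9*1²)² + 2²) - 1601) + 2952 = (√((9*1)² + 4) - 1601) + 2952 = (√(9² + 4) - 1601) + 2952 = (√(81 + 4) - 1601) + 2952 = (√85 - 1601) + 2952 = (-1601 + √85) + 2952 = 1351 + √85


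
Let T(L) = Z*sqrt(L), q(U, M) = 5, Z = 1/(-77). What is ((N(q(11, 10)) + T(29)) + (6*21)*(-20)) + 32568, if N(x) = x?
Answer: 30053 - sqrt(29)/77 ≈ 30053.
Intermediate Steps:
Z = -1/77 ≈ -0.012987
T(L) = -sqrt(L)/77
((N(q(11, 10)) + T(29)) + (6*21)*(-20)) + 32568 = ((5 - sqrt(29)/77) + (6*21)*(-20)) + 32568 = ((5 - sqrt(29)/77) + 126*(-20)) + 32568 = ((5 - sqrt(29)/77) - 2520) + 32568 = (-2515 - sqrt(29)/77) + 32568 = 30053 - sqrt(29)/77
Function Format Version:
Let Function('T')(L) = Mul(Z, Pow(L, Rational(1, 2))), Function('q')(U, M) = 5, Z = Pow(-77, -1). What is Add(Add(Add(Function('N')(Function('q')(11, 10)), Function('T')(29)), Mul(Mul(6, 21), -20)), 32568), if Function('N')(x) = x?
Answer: Add(30053, Mul(Rational(-1, 77), Pow(29, Rational(1, 2)))) ≈ 30053.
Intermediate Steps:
Z = Rational(-1, 77) ≈ -0.012987
Function('T')(L) = Mul(Rational(-1, 77), Pow(L, Rational(1, 2)))
Add(Add(Add(Function('N')(Function('q')(11, 10)), Function('T')(29)), Mul(Mul(6, 21), -20)), 32568) = Add(Add(Add(5, Mul(Rational(-1, 77), Pow(29, Rational(1, 2)))), Mul(Mul(6, 21), -20)), 32568) = Add(Add(Add(5, Mul(Rational(-1, 77), Pow(29, Rational(1, 2)))), Mul(126, -20)), 32568) = Add(Add(Add(5, Mul(Rational(-1, 77), Pow(29, Rational(1, 2)))), -2520), 32568) = Add(Add(-2515, Mul(Rational(-1, 77), Pow(29, Rational(1, 2)))), 32568) = Add(30053, Mul(Rational(-1, 77), Pow(29, Rational(1, 2))))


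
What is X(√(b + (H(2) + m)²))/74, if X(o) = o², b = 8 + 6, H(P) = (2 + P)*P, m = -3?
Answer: 39/74 ≈ 0.52703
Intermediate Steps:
H(P) = P*(2 + P)
b = 14
X(√(b + (H(2) + m)²))/74 = (√(14 + (2*(2 + 2) - 3)²))²/74 = (√(14 + (2*4 - 3)²))²*(1/74) = (√(14 + (8 - 3)²))²*(1/74) = (√(14 + 5²))²*(1/74) = (√(14 + 25))²*(1/74) = (√39)²*(1/74) = 39*(1/74) = 39/74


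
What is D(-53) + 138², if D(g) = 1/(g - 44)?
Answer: 1847267/97 ≈ 19044.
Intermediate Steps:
D(g) = 1/(-44 + g)
D(-53) + 138² = 1/(-44 - 53) + 138² = 1/(-97) + 19044 = -1/97 + 19044 = 1847267/97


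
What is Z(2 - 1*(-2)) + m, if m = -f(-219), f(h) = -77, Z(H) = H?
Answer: 81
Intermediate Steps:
m = 77 (m = -1*(-77) = 77)
Z(2 - 1*(-2)) + m = (2 - 1*(-2)) + 77 = (2 + 2) + 77 = 4 + 77 = 81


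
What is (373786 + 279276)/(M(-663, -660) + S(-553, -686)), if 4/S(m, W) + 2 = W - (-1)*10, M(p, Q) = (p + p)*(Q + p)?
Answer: 110694009/297353510 ≈ 0.37226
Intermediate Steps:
M(p, Q) = 2*p*(Q + p) (M(p, Q) = (2*p)*(Q + p) = 2*p*(Q + p))
S(m, W) = 4/(8 + W) (S(m, W) = 4/(-2 + (W - (-1)*10)) = 4/(-2 + (W - 1*(-10))) = 4/(-2 + (W + 10)) = 4/(-2 + (10 + W)) = 4/(8 + W))
(373786 + 279276)/(M(-663, -660) + S(-553, -686)) = (373786 + 279276)/(2*(-663)*(-660 - 663) + 4/(8 - 686)) = 653062/(2*(-663)*(-1323) + 4/(-678)) = 653062/(1754298 + 4*(-1/678)) = 653062/(1754298 - 2/339) = 653062/(594707020/339) = 653062*(339/594707020) = 110694009/297353510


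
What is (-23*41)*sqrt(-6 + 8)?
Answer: -943*sqrt(2) ≈ -1333.6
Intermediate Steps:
(-23*41)*sqrt(-6 + 8) = -943*sqrt(2)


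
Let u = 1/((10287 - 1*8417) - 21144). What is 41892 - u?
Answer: 807426409/19274 ≈ 41892.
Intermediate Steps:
u = -1/19274 (u = 1/((10287 - 8417) - 21144) = 1/(1870 - 21144) = 1/(-19274) = -1/19274 ≈ -5.1883e-5)
41892 - u = 41892 - 1*(-1/19274) = 41892 + 1/19274 = 807426409/19274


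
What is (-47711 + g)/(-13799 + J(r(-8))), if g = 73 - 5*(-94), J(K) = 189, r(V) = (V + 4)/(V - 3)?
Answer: 23584/6805 ≈ 3.4657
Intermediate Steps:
r(V) = (4 + V)/(-3 + V)
g = 543 (g = 73 + 470 = 543)
(-47711 + g)/(-13799 + J(r(-8))) = (-47711 + 543)/(-13799 + 189) = -47168/(-13610) = -47168*(-1/13610) = 23584/6805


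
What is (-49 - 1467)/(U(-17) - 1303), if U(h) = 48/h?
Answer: 25772/22199 ≈ 1.1610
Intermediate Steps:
(-49 - 1467)/(U(-17) - 1303) = (-49 - 1467)/(48/(-17) - 1303) = -1516/(48*(-1/17) - 1303) = -1516/(-48/17 - 1303) = -1516/(-22199/17) = -1516*(-17/22199) = 25772/22199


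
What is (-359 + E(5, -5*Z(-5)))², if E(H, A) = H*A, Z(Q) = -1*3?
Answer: 80656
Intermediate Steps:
Z(Q) = -3
E(H, A) = A*H
(-359 + E(5, -5*Z(-5)))² = (-359 - 5*(-3)*5)² = (-359 + 15*5)² = (-359 + 75)² = (-284)² = 80656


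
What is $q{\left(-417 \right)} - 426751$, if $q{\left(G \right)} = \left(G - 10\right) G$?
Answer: $-248692$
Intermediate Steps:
$q{\left(G \right)} = G \left(-10 + G\right)$ ($q{\left(G \right)} = \left(-10 + G\right) G = G \left(-10 + G\right)$)
$q{\left(-417 \right)} - 426751 = - 417 \left(-10 - 417\right) - 426751 = \left(-417\right) \left(-427\right) - 426751 = 178059 - 426751 = -248692$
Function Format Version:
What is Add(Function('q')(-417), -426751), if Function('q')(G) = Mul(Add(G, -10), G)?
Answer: -248692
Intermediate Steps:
Function('q')(G) = Mul(G, Add(-10, G)) (Function('q')(G) = Mul(Add(-10, G), G) = Mul(G, Add(-10, G)))
Add(Function('q')(-417), -426751) = Add(Mul(-417, Add(-10, -417)), -426751) = Add(Mul(-417, -427), -426751) = Add(178059, -426751) = -248692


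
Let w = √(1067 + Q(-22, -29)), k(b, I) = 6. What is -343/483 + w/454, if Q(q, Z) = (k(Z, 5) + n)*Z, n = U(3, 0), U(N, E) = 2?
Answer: -49/69 + √835/454 ≈ -0.64650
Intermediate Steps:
n = 2
Q(q, Z) = 8*Z (Q(q, Z) = (6 + 2)*Z = 8*Z)
w = √835 (w = √(1067 + 8*(-29)) = √(1067 - 232) = √835 ≈ 28.896)
-343/483 + w/454 = -343/483 + √835/454 = -343*1/483 + √835*(1/454) = -49/69 + √835/454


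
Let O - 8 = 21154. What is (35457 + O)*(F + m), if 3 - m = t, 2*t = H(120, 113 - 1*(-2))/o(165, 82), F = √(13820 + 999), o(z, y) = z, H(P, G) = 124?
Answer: 8172009/55 + 56619*√14819 ≈ 7.0410e+6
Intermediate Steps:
O = 21162 (O = 8 + 21154 = 21162)
F = √14819 ≈ 121.73
t = 62/165 (t = (124/165)/2 = (124*(1/165))/2 = (½)*(124/165) = 62/165 ≈ 0.37576)
m = 433/165 (m = 3 - 1*62/165 = 3 - 62/165 = 433/165 ≈ 2.6242)
(35457 + O)*(F + m) = (35457 + 21162)*(√14819 + 433/165) = 56619*(433/165 + √14819) = 8172009/55 + 56619*√14819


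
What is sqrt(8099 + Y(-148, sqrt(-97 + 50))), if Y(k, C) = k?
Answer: sqrt(7951) ≈ 89.168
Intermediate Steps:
sqrt(8099 + Y(-148, sqrt(-97 + 50))) = sqrt(8099 - 148) = sqrt(7951)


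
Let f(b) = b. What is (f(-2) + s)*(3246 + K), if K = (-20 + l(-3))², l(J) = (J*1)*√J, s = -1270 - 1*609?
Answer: -6807339 - 225720*I*√3 ≈ -6.8073e+6 - 3.9096e+5*I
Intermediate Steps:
s = -1879 (s = -1270 - 609 = -1879)
l(J) = J^(3/2) (l(J) = J*√J = J^(3/2))
K = (-20 - 3*I*√3)² (K = (-20 + (-3)^(3/2))² = (-20 - 3*I*√3)² ≈ 373.0 + 207.85*I)
(f(-2) + s)*(3246 + K) = (-2 - 1879)*(3246 + (373 + 120*I*√3)) = -1881*(3619 + 120*I*√3) = -6807339 - 225720*I*√3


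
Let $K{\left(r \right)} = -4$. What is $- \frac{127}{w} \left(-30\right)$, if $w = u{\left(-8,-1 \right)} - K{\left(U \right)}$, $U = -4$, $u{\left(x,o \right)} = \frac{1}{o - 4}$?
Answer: $\frac{19050}{19} \approx 1002.6$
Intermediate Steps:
$u{\left(x,o \right)} = \frac{1}{-4 + o}$
$w = \frac{19}{5}$ ($w = \frac{1}{-4 - 1} - -4 = \frac{1}{-5} + 4 = - \frac{1}{5} + 4 = \frac{19}{5} \approx 3.8$)
$- \frac{127}{w} \left(-30\right) = - \frac{127}{\frac{19}{5}} \left(-30\right) = \left(-127\right) \frac{5}{19} \left(-30\right) = \left(- \frac{635}{19}\right) \left(-30\right) = \frac{19050}{19}$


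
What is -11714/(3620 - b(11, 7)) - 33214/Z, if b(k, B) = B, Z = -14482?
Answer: -24819983/26161733 ≈ -0.94871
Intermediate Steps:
-11714/(3620 - b(11, 7)) - 33214/Z = -11714/(3620 - 1*7) - 33214/(-14482) = -11714/(3620 - 7) - 33214*(-1/14482) = -11714/3613 + 16607/7241 = -24819983/26161733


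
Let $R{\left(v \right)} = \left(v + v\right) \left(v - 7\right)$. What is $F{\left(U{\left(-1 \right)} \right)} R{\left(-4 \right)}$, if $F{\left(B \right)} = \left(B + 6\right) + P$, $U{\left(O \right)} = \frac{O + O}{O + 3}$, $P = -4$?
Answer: $88$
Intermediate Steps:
$R{\left(v \right)} = 2 v \left(-7 + v\right)$
$U{\left(O \right)} = \frac{2 O}{3 + O}$
$F{\left(B \right)} = 2 + B$ ($F{\left(B \right)} = \left(B + 6\right) - 4 = \left(6 + B\right) - 4 = 2 + B$)
$F{\left(U{\left(-1 \right)} \right)} R{\left(-4 \right)} = \left(2 + 2 \left(-1\right) \frac{1}{3 - 1}\right) 2 \left(-4\right) \left(-7 - 4\right) = \left(2 + 2 \left(-1\right) \frac{1}{2}\right) 2 \left(-4\right) \left(-11\right) = \left(2 + 2 \left(-1\right) \frac{1}{2}\right) 88 = \left(2 - 1\right) 88 = 1 \cdot 88 = 88$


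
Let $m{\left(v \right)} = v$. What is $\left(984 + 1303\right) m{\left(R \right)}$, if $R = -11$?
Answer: $-25157$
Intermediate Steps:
$\left(984 + 1303\right) m{\left(R \right)} = \left(984 + 1303\right) \left(-11\right) = 2287 \left(-11\right) = -25157$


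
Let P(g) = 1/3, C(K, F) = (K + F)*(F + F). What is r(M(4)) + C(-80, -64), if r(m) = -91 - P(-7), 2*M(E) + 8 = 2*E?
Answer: 55022/3 ≈ 18341.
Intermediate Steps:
C(K, F) = 2*F*(F + K) (C(K, F) = (F + K)*(2*F) = 2*F*(F + K))
M(E) = -4 + E (M(E) = -4 + (2*E)/2 = -4 + E)
P(g) = 1/3
r(m) = -274/3 (r(m) = -91 - 1*1/3 = -91 - 1/3 = -274/3)
r(M(4)) + C(-80, -64) = -274/3 + 2*(-64)*(-64 - 80) = -274/3 + 2*(-64)*(-144) = -274/3 + 18432 = 55022/3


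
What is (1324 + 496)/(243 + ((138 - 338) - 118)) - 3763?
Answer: -56809/15 ≈ -3787.3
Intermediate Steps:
(1324 + 496)/(243 + ((138 - 338) - 118)) - 3763 = 1820/(243 + (-200 - 118)) - 3763 = 1820/(243 - 318) - 3763 = 1820/(-75) - 3763 = 1820*(-1/75) - 3763 = -364/15 - 3763 = -56809/15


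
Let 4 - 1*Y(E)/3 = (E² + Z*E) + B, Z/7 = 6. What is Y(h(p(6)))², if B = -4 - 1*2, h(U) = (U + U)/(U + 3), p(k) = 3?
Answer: 9801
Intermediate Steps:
Z = 42 (Z = 7*6 = 42)
h(U) = 2*U/(3 + U) (h(U) = (2*U)/(3 + U) = 2*U/(3 + U))
B = -6 (B = -4 - 2 = -6)
Y(E) = 30 - 126*E - 3*E² (Y(E) = 12 - 3*((E² + 42*E) - 6) = 12 - 3*(-6 + E² + 42*E) = 12 + (18 - 126*E - 3*E²) = 30 - 126*E - 3*E²)
Y(h(p(6)))² = (30 - 252*3/(3 + 3) - 3*36/(3 + 3)²)² = (30 - 252*3/6 - 3*1²)² = (30 - 126*1 - 3*1²)² = (30 - 126 - 3*1)² = (30 - 126 - 3)² = (-99)² = 9801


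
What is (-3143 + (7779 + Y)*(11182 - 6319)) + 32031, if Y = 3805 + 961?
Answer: 61035223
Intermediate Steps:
Y = 4766
(-3143 + (7779 + Y)*(11182 - 6319)) + 32031 = (-3143 + (7779 + 4766)*(11182 - 6319)) + 32031 = (-3143 + 12545*4863) + 32031 = (-3143 + 61006335) + 32031 = 61003192 + 32031 = 61035223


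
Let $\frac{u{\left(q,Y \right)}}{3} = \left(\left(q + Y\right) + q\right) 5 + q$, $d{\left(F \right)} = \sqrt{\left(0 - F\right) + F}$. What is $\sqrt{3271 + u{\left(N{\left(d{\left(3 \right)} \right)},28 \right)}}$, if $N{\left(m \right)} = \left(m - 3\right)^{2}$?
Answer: $2 \sqrt{997} \approx 63.151$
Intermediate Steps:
$d{\left(F \right)} = 0$ ($d{\left(F \right)} = \sqrt{- F + F} = \sqrt{0} = 0$)
$N{\left(m \right)} = \left(-3 + m\right)^{2}$
$u{\left(q,Y \right)} = 15 Y + 33 q$ ($u{\left(q,Y \right)} = 3 \left(\left(\left(q + Y\right) + q\right) 5 + q\right) = 3 \left(\left(\left(Y + q\right) + q\right) 5 + q\right) = 3 \left(\left(Y + 2 q\right) 5 + q\right) = 3 \left(\left(5 Y + 10 q\right) + q\right) = 3 \left(5 Y + 11 q\right) = 15 Y + 33 q$)
$\sqrt{3271 + u{\left(N{\left(d{\left(3 \right)} \right)},28 \right)}} = \sqrt{3271 + \left(15 \cdot 28 + 33 \left(-3 + 0\right)^{2}\right)} = \sqrt{3271 + \left(420 + 33 \left(-3\right)^{2}\right)} = \sqrt{3271 + \left(420 + 33 \cdot 9\right)} = \sqrt{3271 + \left(420 + 297\right)} = \sqrt{3271 + 717} = \sqrt{3988} = 2 \sqrt{997}$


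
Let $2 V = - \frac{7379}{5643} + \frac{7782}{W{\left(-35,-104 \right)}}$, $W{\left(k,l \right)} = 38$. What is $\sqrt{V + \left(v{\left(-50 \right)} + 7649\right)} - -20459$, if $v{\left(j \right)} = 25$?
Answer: $20459 + \frac{\sqrt{27511823262}}{1881} \approx 20547.0$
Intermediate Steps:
$V = \frac{574124}{5643}$ ($V = \frac{- \frac{7379}{5643} + \frac{7782}{38}}{2} = \frac{\left(-7379\right) \frac{1}{5643} + 7782 \cdot \frac{1}{38}}{2} = \frac{- \frac{7379}{5643} + \frac{3891}{19}}{2} = \frac{1}{2} \cdot \frac{1148248}{5643} = \frac{574124}{5643} \approx 101.74$)
$\sqrt{V + \left(v{\left(-50 \right)} + 7649\right)} - -20459 = \sqrt{\frac{574124}{5643} + \left(25 + 7649\right)} - -20459 = \sqrt{\frac{574124}{5643} + 7674} + 20459 = \sqrt{\frac{43878506}{5643}} + 20459 = \frac{\sqrt{27511823262}}{1881} + 20459 = 20459 + \frac{\sqrt{27511823262}}{1881}$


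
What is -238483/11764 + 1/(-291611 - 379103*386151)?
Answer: -30883176682829963/1523419658829948 ≈ -20.272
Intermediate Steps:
-238483/11764 + 1/(-291611 - 379103*386151) = -238483*1/11764 + (1/386151)/(-670714) = -238483/11764 - 1/670714*1/386151 = -238483/11764 - 1/258996881814 = -30883176682829963/1523419658829948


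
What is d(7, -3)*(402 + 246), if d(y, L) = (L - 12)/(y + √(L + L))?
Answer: -13608/11 + 1944*I*√6/11 ≈ -1237.1 + 432.89*I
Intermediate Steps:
d(y, L) = (-12 + L)/(y + √2*√L) (d(y, L) = (-12 + L)/(y + √(2*L)) = (-12 + L)/(y + √2*√L))
d(7, -3)*(402 + 246) = ((-12 - 3)/(7 + √2*√(-3)))*(402 + 246) = (-15/(7 + √2*(I*√3)))*648 = (-15/(7 + I*√6))*648 = -15/(7 + I*√6)*648 = -9720/(7 + I*√6)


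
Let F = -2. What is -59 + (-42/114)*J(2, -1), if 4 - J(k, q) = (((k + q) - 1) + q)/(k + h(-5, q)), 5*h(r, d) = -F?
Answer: -13823/228 ≈ -60.627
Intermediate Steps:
h(r, d) = ⅖ (h(r, d) = (-1*(-2))/5 = (⅕)*2 = ⅖)
J(k, q) = 4 - (-1 + k + 2*q)/(⅖ + k) (J(k, q) = 4 - (((k + q) - 1) + q)/(k + ⅖) = 4 - ((-1 + k + q) + q)/(⅖ + k) = 4 - (-1 + k + 2*q)/(⅖ + k))
-59 + (-42/114)*J(2, -1) = -59 + (-42/114)*((13 - 10*(-1) + 15*2)/(2 + 5*2)) = -59 + (-42*1/114)*((13 + 10 + 30)/(2 + 10)) = -59 - 7*53/(19*12) = -59 - 7*53/228 = -59 - 7/19*53/12 = -59 - 371/228 = -13823/228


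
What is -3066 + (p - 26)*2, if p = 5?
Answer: -3108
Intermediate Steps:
-3066 + (p - 26)*2 = -3066 + (5 - 26)*2 = -3066 - 21*2 = -3066 - 42 = -3108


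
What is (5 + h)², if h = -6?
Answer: 1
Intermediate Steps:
(5 + h)² = (5 - 6)² = (-1)² = 1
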